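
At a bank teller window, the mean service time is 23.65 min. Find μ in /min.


μ = 1/(service time) in consistent units.
1 minute = 1 min, so μ = 1/23.65 = 0.04228 per minute

Final: 0.04228 /min


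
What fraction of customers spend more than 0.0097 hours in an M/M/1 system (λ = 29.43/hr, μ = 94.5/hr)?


W ~ Exponential(μ−λ) for M/M/1.
μ − λ = 94.5 − 29.43 = 65.0700
P(W > t) = e^{−(μ−λ)t} = e^{−0.6312} = 0.531964

Final: 0.531964


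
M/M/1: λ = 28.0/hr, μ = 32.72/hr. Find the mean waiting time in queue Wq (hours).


ρ = 28.0/32.72 = 0.8557
Wq = ρ/(μ−λ) = 0.8557/(32.72 − 28.0) = 0.8557/4.72 = 0.1813 hr

Final: 0.1813 hr


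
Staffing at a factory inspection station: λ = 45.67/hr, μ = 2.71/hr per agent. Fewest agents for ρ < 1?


Stability requires cμ > λ ⇔ c > λ/μ.
λ/μ = 45.67/2.71 = 16.8524
Minimum integer c = ⌊16.8524⌋ + 1 = 17
Check: 17·2.71 = 46.07 > 45.67, while 16·2.71 = 43.36 ≤ 45.67

Final: 17 servers


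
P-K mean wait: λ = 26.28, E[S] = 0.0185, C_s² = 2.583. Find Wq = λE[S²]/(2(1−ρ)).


ρ = λ·E[S] = 26.28·0.0185 = 0.4862
E[S²] = E[S]²(1+C_s²) = 0.0185²·(1+2.583) = 0.001226
Wq = λ·E[S²]/(2(1−ρ)) = 26.28·0.001226/(2·0.5138) = 0.03136 hr

Final: 0.03136 hr


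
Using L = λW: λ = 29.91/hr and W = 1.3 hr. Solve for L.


L = λW = 29.91·1.3 = 38.8830

Final: 38.8830


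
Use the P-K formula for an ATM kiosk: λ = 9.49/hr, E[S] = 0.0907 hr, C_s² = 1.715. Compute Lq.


ρ = λ·E[S] = 9.49·0.0907 = 0.8607
Lq = ρ²(1+C_s²)/(2(1−ρ)) = 0.7409·(1+1.715)/(2·0.1393)
= 0.7409·2.7150/0.2785 = 7.22220

Final: 7.22220


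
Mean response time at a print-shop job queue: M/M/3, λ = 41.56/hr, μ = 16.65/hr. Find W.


a = 2.4961; ρ = 0.8320; P₀ = 0.045366
Lq = P₀·a^c·ρ/(c!(1−ρ)²) = 3.46780
Wq = Lq/λ = 3.46780/41.56 = 0.08344 hr
W = Wq + 1/μ = 0.08344 + 0.06006 = 0.14350 hr

Final: 0.14350 hr


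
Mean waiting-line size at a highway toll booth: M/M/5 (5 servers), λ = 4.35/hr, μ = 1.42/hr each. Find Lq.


a = λ/μ = 3.0634; ρ = a/5 = 0.6127
P₀ = 0.043440
Lq = P₀·a^c·ρ / (c!·(1−ρ)²) = 0.043440·269.77678·0.6127/(120·0.15002)
= 0.39883

Final: 0.39883


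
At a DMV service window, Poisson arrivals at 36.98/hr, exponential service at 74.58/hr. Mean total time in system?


W = 1/(μ−λ) = 1/(74.58 − 36.98) = 1/37.60 = 0.02660 hr

Final: 0.02660 hr


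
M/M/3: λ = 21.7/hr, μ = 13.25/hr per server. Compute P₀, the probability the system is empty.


a = λ/μ = 21.7/13.25 = 1.6377; ρ = a/c = 0.5459
Σ_{k=0}^{2} a^k/k! (terms k=0..2) = 1.00000 + 1.63774 + 1.34109 = 3.97883
Tail: a^3/(3!(1−ρ)) = 4.39270/(6·0.4541) = 1.61228
P₀ = 1/(3.97883 + 1.61228) = 1/5.59110 = 0.178856

Final: 0.178856


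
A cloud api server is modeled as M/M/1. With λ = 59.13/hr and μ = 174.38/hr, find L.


ρ = λ/μ = 59.13/174.38 = 0.3391
L = ρ/(1−ρ) = 0.3391/(1 − 0.3391) = 0.3391/0.6609 = 0.5131

Final: 0.5131


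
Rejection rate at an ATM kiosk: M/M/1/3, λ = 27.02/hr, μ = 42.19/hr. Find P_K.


ρ = λ/μ = 27.02/42.19 = 0.6404
P_K = (1−ρ)ρ^K/(1−ρ^(K+1)) = (0.3596·0.262680)/(1 − 0.168230)
= 0.094450/0.831770 = 0.113553

Final: 0.113553


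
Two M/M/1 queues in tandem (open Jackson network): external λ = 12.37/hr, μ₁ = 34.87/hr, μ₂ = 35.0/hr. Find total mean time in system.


Each node sees arrival rate λ = 12.37/hr (tandem ⇒ throughput preserved).
W₁ = 1/(μ₁−λ) = 1/(34.87−12.37) = 0.04444 hr
W₂ = 1/(μ₂−λ) = 1/(35.0−12.37) = 0.04419 hr
W_total = W₁ + W₂ = 0.04444 + 0.04419 = 0.08863 hr

Final: 0.08863 hr


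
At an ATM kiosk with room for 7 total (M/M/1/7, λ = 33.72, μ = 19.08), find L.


ρ = 33.72/19.08 = 1.7673
L = ρ[1 − (K+1)ρ^K + Kρ^(K+1)] / [(1−ρ)(1−ρ^(K+1))]
Numerator: 1.7673·(1 − 8·53.847354 + 7·95.164192) = 417.736563
Denominator: (-0.7673)·(-94.164192) = 72.251770
L = 417.736563/72.251770 = 5.7817

Final: 5.7817


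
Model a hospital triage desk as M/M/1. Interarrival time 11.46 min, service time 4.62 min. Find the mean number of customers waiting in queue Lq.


λ = 60/11.46 = 5.2356 /hr
μ = 60/4.62 = 12.9870 /hr
ρ = λ/μ = 5.2356/12.9870 = 0.4031
Lq = ρ²/(1−ρ) = 0.1625/0.5969 = 0.2723

Final: 0.2723


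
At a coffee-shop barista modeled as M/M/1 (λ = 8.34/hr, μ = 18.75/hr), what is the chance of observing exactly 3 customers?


ρ = 8.34/18.75 = 0.4448
P_n = (1−ρ)·ρ^n = (1 − 0.4448)·0.4448^3 = 0.5552·0.088002 = 0.048859

Final: 0.048859


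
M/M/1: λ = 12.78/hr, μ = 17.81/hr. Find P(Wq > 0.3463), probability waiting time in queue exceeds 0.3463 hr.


ρ = 12.78/17.81 = 0.7176
P(Wq > t) = ρ·e^{−(μ−λ)t} = 0.7176·e^{−1.7419}
= 0.7176·0.175189 = 0.125711

Final: 0.125711


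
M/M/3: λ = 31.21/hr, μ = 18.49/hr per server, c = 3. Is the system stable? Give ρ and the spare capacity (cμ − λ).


Total capacity cμ = 3·18.49 = 55.47/hr
ρ = λ/(cμ) = 31.21/55.47 = 0.5626
Stable ⇔ ρ < 1: YES
Spare capacity = cμ − λ = 55.47 − 31.21 = 24.26/hr

Final: ρ = 0.5626; stable; margin = 24.26/hr


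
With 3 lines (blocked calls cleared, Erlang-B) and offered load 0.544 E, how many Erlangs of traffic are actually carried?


B(3,0.544) = 0.015611 (Erlang-B)
Carried load = a(1 − B) = 0.544·(1 − 0.015611) = 0.544·0.984389 = 0.5355 E

Final: 0.5355 Erlangs


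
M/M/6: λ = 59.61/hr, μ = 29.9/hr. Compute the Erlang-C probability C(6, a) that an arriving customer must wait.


a = λ/μ = 1.9936; ρ = a/6 = 0.3323
P₀ = 0.136000 (from M/M/c formula)
C(c,a) = [a^c/(c!(1−ρ))]·P₀ = [62.78958/(720·0.6677)]·0.136000
= 0.13060·0.136000 = 0.017762

Final: 0.017762


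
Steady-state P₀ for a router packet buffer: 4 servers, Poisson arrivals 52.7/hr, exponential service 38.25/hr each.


a = λ/μ = 52.7/38.25 = 1.3778; ρ = a/c = 0.3444
Σ_{k=0}^{3} a^k/k! (terms k=0..3) = 1.00000 + 1.37778 + 0.94914 + 0.43590 = 3.76281
Tail: a^4/(4!(1−ρ)) = 3.60344/(24·0.6556) = 0.22903
P₀ = 1/(3.76281 + 0.22903) = 1/3.99184 = 0.250511

Final: 0.250511


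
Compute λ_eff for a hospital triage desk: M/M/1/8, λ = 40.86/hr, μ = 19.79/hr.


ρ = 2.0647; P_K = (1−ρ)ρ^8/(1−ρ^9) = 0.516421
λ_eff = λ(1 − P_K) = 40.86·(1 − 0.516421) = 40.86·0.483579 = 19.7591 /hr

Final: 19.7591 /hr


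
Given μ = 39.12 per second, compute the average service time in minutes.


Mean service time = 1/μ = 1/39.12 second = 0.02556 second
In minutes: 0.02556 × 0.0166667 = 0.0004260 min

Final: 0.0004260 min


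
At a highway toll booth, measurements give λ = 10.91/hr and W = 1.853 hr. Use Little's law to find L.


L = λW = 10.91·1.853 = 20.2162

Final: 20.2162


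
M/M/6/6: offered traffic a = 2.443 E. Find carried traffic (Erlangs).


B(6,2.443) = 0.025987 (Erlang-B)
Carried load = a(1 − B) = 2.443·(1 − 0.025987) = 2.443·0.974013 = 2.3795 E

Final: 2.3795 Erlangs


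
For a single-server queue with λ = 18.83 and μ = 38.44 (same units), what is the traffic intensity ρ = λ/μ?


ρ = λ/μ = 18.83/38.44 = 0.4899

Final: 0.4899


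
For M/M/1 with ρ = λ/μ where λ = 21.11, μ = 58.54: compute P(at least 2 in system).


ρ = 21.11/58.54 = 0.3606
P(N ≥ n) = ρ^n = 0.3606^2 = 0.130038

Final: 0.130038


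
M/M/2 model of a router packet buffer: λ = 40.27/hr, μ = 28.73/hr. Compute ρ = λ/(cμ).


ρ = λ/(cμ) = 40.27/(2·28.73) = 40.27/57.46 = 0.7008

Final: 0.7008


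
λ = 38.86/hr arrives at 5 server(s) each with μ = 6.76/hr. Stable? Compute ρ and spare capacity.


Total capacity cμ = 5·6.76 = 33.80/hr
ρ = λ/(cμ) = 38.86/33.80 = 1.1497
Stable ⇔ ρ < 1: NO
Spare capacity = cμ − λ = 33.80 − 38.86 = -5.06/hr

Final: ρ = 1.1497; unstable; margin = -5.06/hr


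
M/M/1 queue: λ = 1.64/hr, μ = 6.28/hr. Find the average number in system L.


ρ = λ/μ = 1.64/6.28 = 0.2611
L = ρ/(1−ρ) = 0.2611/(1 − 0.2611) = 0.2611/0.7389 = 0.3534

Final: 0.3534


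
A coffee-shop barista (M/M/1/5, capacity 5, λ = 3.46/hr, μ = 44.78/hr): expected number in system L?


ρ = 3.46/44.78 = 0.07727
L = ρ[1 − (K+1)ρ^K + Kρ^(K+1)] / [(1−ρ)(1−ρ^(K+1))]
Numerator: 0.07727·(1 − 6·0.000002754 + 5·0.0000002128) = 0.077265
Denominator: (0.9227)·(1.000000) = 0.922733
L = 0.077265/0.922733 = 0.08374

Final: 0.08374


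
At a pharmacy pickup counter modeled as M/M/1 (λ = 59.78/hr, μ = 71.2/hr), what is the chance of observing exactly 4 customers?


ρ = 59.78/71.2 = 0.8396
P_n = (1−ρ)·ρ^n = (1 − 0.8396)·0.8396^4 = 0.1604·0.496940 = 0.079706

Final: 0.079706


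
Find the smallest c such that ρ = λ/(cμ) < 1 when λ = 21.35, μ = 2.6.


Stability requires cμ > λ ⇔ c > λ/μ.
λ/μ = 21.35/2.6 = 8.2115
Minimum integer c = ⌊8.2115⌋ + 1 = 9
Check: 9·2.6 = 23.40 > 21.35, while 8·2.6 = 20.80 ≤ 21.35

Final: 9 servers


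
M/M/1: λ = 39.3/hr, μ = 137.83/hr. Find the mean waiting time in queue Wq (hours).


ρ = 39.3/137.83 = 0.2851
Wq = ρ/(μ−λ) = 0.2851/(137.83 − 39.3) = 0.2851/98.53 = 0.002894 hr

Final: 0.002894 hr


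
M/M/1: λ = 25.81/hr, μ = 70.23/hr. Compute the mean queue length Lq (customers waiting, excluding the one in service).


ρ = 25.81/70.23 = 0.3675
Lq = ρ²/(1−ρ) = 0.1351/0.6325 = 0.2135

Final: 0.2135


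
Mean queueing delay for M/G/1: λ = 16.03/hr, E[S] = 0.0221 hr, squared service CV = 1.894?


ρ = λ·E[S] = 16.03·0.0221 = 0.3543
E[S²] = E[S]²(1+C_s²) = 0.0221²·(1+1.894) = 0.001413
Wq = λ·E[S²]/(2(1−ρ)) = 16.03·0.001413/(2·0.6457) = 0.01754 hr

Final: 0.01754 hr


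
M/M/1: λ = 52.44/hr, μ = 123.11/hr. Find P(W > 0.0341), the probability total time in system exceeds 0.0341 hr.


W ~ Exponential(μ−λ) for M/M/1.
μ − λ = 123.11 − 52.44 = 70.6700
P(W > t) = e^{−(μ−λ)t} = e^{−2.4098} = 0.089829

Final: 0.089829


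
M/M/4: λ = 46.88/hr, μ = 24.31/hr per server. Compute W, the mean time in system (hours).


a = 1.9284; ρ = 0.4821; P₀ = 0.140930
Lq = P₀·a^c·ρ/(c!(1−ρ)²) = 0.14597
Wq = Lq/λ = 0.14597/46.88 = 0.003114 hr
W = Wq + 1/μ = 0.003114 + 0.04114 = 0.04425 hr

Final: 0.04425 hr


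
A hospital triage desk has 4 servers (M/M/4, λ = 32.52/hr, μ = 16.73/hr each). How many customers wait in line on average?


a = λ/μ = 1.9438; ρ = a/4 = 0.4860
P₀ = 0.138614
Lq = P₀·a^c·ρ / (c!·(1−ρ)²) = 0.138614·14.27639·0.4860/(24·0.26424)
= 0.15164

Final: 0.15164


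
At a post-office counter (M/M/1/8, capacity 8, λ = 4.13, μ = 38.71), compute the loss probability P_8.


ρ = λ/μ = 4.13/38.71 = 0.1067
P_K = (1−ρ)ρ^K/(1−ρ^(K+1)) = (0.8933·0.00000001679)/(1 − 0.000000001791)
= 0.00000001500/1.000000 = 0.00000001500

Final: 0.00000001500


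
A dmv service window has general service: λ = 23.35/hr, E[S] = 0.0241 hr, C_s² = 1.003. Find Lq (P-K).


ρ = λ·E[S] = 23.35·0.0241 = 0.5627
Lq = ρ²(1+C_s²)/(2(1−ρ)) = 0.3167·(1+1.003)/(2·0.4373)
= 0.3167·2.0030/0.8745 = 0.72529

Final: 0.72529


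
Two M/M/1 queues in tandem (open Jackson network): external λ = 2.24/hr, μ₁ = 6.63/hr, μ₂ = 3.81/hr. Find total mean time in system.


Each node sees arrival rate λ = 2.24/hr (tandem ⇒ throughput preserved).
W₁ = 1/(μ₁−λ) = 1/(6.63−2.24) = 0.22779 hr
W₂ = 1/(μ₂−λ) = 1/(3.81−2.24) = 0.63694 hr
W_total = W₁ + W₂ = 0.22779 + 0.63694 = 0.86473 hr

Final: 0.86473 hr


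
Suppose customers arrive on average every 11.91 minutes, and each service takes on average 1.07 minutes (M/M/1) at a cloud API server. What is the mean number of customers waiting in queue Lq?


λ = 60/11.91 = 5.0378 /hr
μ = 60/1.07 = 56.0748 /hr
ρ = λ/μ = 5.0378/56.0748 = 0.08984
Lq = ρ²/(1−ρ) = 0.008071/0.9102 = 0.008868

Final: 0.008868


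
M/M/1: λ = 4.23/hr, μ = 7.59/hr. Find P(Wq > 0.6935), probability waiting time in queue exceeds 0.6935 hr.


ρ = 4.23/7.59 = 0.5573
P(Wq > t) = ρ·e^{−(μ−λ)t} = 0.5573·e^{−2.3302}
= 0.5573·0.097280 = 0.054215

Final: 0.054215


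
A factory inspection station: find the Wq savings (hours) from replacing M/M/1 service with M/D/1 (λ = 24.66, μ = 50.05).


ρ = 24.66/50.05 = 0.4927
Wq(M/M/1) = ρ/(μ−λ) = 0.4927/25.39 = 0.01941 hr
Wq(M/D/1) = ρ/(2(μ−λ)) = 0.009703 hr
Savings = 0.01941 − 0.009703 = 0.009703 hr

Final: 0.009703 hr


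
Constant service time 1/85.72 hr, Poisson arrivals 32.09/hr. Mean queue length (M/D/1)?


ρ = 32.09/85.72 = 0.3744
M/D/1: Lq = ρ²/(2(1−ρ)) = 0.1401/(2·0.6256) = 0.11200

Final: 0.11200


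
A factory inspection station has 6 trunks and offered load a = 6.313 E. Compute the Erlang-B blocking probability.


B(c,a) = (a^c/c!) / Σ_{k=0}^{c} a^k/k!
a^6/6! = 87.918899
Σ terms (k=0..6): 1.00000 + 6.31300 + 19.92698 + 41.93302 + 66.18079 + 83.55986 + 87.91890 = 306.832546
B = 87.918899/306.832546 = 0.286537

Final: 0.286537


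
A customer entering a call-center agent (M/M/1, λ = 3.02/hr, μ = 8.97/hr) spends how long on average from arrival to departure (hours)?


W = 1/(μ−λ) = 1/(8.97 − 3.02) = 1/5.95 = 0.1681 hr

Final: 0.1681 hr


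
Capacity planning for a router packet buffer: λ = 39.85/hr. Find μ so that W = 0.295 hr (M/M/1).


W = 1/(μ−λ) ⇒ μ − λ = 1/W = 1/0.295 = 3.3898
μ = λ + 1/W = 39.85 + 3.3898 = 43.2398 per hr

Final: 43.2398 /hr


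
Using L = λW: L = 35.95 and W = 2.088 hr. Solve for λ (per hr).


λ = L/W = 35.95/2.088 = 17.2174 /hr

Final: 17.2174 /hr


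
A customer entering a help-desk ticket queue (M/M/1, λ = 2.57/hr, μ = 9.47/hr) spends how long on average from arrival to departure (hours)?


W = 1/(μ−λ) = 1/(9.47 − 2.57) = 1/6.90 = 0.1449 hr

Final: 0.1449 hr


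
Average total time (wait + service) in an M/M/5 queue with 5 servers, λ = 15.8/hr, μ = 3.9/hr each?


a = 4.0513; ρ = 0.8103; P₀ = 0.011977
Lq = P₀·a^c·ρ/(c!(1−ρ)²) = 2.45137
Wq = Lq/λ = 2.45137/15.8 = 0.15515 hr
W = Wq + 1/μ = 0.15515 + 0.25641 = 0.41156 hr

Final: 0.41156 hr


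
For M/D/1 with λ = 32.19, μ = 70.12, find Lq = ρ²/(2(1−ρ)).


ρ = 32.19/70.12 = 0.4591
M/D/1: Lq = ρ²/(2(1−ρ)) = 0.2107/(2·0.5409) = 0.19480

Final: 0.19480


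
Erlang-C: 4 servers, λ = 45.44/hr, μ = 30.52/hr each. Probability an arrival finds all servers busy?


a = λ/μ = 1.4889; ρ = a/4 = 0.3722
P₀ = 0.223543 (from M/M/c formula)
C(c,a) = [a^c/(c!(1−ρ))]·P₀ = [4.91377/(24·0.6278)]·0.223543
= 0.32613·0.223543 = 0.072905

Final: 0.072905


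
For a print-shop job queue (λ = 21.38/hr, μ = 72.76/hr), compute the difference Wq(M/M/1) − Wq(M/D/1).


ρ = 21.38/72.76 = 0.2938
Wq(M/M/1) = ρ/(μ−λ) = 0.2938/51.38 = 0.005719 hr
Wq(M/D/1) = ρ/(2(μ−λ)) = 0.002860 hr
Savings = 0.005719 − 0.002860 = 0.002860 hr

Final: 0.002860 hr


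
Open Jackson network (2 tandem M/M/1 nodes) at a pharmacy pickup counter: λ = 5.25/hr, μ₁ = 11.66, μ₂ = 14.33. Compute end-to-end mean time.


Each node sees arrival rate λ = 5.25/hr (tandem ⇒ throughput preserved).
W₁ = 1/(μ₁−λ) = 1/(11.66−5.25) = 0.15601 hr
W₂ = 1/(μ₂−λ) = 1/(14.33−5.25) = 0.11013 hr
W_total = W₁ + W₂ = 0.15601 + 0.11013 = 0.26614 hr

Final: 0.26614 hr


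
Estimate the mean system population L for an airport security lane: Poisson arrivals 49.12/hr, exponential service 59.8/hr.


ρ = λ/μ = 49.12/59.8 = 0.8214
L = ρ/(1−ρ) = 0.8214/(1 − 0.8214) = 0.8214/0.1786 = 4.5993

Final: 4.5993


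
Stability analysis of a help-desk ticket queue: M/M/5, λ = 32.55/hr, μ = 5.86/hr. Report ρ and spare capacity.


Total capacity cμ = 5·5.86 = 29.30/hr
ρ = λ/(cμ) = 32.55/29.30 = 1.1109
Stable ⇔ ρ < 1: NO
Spare capacity = cμ − λ = 29.30 − 32.55 = -3.25/hr

Final: ρ = 1.1109; unstable; margin = -3.25/hr


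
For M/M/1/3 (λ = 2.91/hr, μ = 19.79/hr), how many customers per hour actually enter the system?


ρ = 0.1470; P_K = (1−ρ)ρ^3/(1−ρ^4) = 0.002713
λ_eff = λ(1 − P_K) = 2.91·(1 − 0.002713) = 2.91·0.997287 = 2.9021 /hr

Final: 2.9021 /hr


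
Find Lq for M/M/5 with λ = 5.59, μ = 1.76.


a = λ/μ = 3.1761; ρ = a/5 = 0.6352
P₀ = 0.038191
Lq = P₀·a^c·ρ / (c!·(1−ρ)²) = 0.038191·323.21812·0.6352/(120·0.13306)
= 0.49109

Final: 0.49109


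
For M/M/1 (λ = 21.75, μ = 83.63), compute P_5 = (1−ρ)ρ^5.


ρ = 21.75/83.63 = 0.2601
P_n = (1−ρ)·ρ^n = (1 − 0.2601)·0.2601^5 = 0.7399·0.001190 = 0.0008804

Final: 0.0008804


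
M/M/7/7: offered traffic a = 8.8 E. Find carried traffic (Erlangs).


B(7,8.8) = 0.351386 (Erlang-B)
Carried load = a(1 − B) = 8.8·(1 − 0.351386) = 8.8·0.648614 = 5.7078 E

Final: 5.7078 Erlangs


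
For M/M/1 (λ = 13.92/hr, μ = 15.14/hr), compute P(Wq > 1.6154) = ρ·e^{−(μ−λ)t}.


ρ = 13.92/15.14 = 0.9194
P(Wq > t) = ρ·e^{−(μ−λ)t} = 0.9194·e^{−1.9708}
= 0.9194·0.139347 = 0.128118

Final: 0.128118


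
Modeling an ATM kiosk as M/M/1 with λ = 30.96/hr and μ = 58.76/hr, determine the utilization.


ρ = λ/μ = 30.96/58.76 = 0.5269

Final: 0.5269


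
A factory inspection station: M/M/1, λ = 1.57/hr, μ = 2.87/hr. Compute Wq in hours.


ρ = 1.57/2.87 = 0.5470
Wq = ρ/(μ−λ) = 0.5470/(2.87 − 1.57) = 0.5470/1.30 = 0.4208 hr

Final: 0.4208 hr


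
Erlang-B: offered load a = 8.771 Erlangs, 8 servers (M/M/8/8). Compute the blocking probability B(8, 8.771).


B(c,a) = (a^c/c!) / Σ_{k=0}^{c} a^k/k!
a^8/8! = 868.705087
Σ terms (k=0..8): 1.00000 + 8.77100 + 38.46522 + 112.45948 + 246.59553 + 432.57788 + 632.35677 + 792.34303 + 868.70509 = 3133.273996
B = 868.705087/3133.273996 = 0.277252

Final: 0.277252


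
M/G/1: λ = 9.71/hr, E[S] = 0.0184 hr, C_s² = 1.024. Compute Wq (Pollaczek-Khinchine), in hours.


ρ = λ·E[S] = 9.71·0.0184 = 0.1787
E[S²] = E[S]²(1+C_s²) = 0.0184²·(1+1.024) = 0.0006852
Wq = λ·E[S²]/(2(1−ρ)) = 9.71·0.0006852/(2·0.8213) = 0.004051 hr

Final: 0.004051 hr


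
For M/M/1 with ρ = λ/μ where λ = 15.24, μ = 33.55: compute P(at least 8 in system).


ρ = 15.24/33.55 = 0.4542
P(N ≥ n) = ρ^n = 0.4542^8 = 0.001813

Final: 0.001813


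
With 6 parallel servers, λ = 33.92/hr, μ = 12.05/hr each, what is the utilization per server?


ρ = λ/(cμ) = 33.92/(6·12.05) = 33.92/72.30 = 0.4692

Final: 0.4692


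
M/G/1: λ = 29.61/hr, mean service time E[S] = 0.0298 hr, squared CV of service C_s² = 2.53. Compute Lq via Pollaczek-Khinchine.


ρ = λ·E[S] = 29.61·0.0298 = 0.8824
Lq = ρ²(1+C_s²)/(2(1−ρ)) = 0.7786·(1+2.53)/(2·0.1176)
= 0.7786·3.5300/0.2352 = 11.68330

Final: 11.68330


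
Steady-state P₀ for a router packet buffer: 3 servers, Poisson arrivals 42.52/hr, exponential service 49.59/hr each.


a = λ/μ = 42.52/49.59 = 0.8574; ρ = a/c = 0.2858
Σ_{k=0}^{2} a^k/k! (terms k=0..2) = 1.00000 + 0.85743 + 0.36759 = 2.22502
Tail: a^3/(3!(1−ρ)) = 0.63037/(6·0.7142) = 0.14711
P₀ = 1/(2.22502 + 0.14711) = 1/2.37213 = 0.421562

Final: 0.421562


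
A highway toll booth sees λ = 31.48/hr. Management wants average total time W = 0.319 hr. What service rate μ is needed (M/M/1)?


W = 1/(μ−λ) ⇒ μ − λ = 1/W = 1/0.319 = 3.1348
μ = λ + 1/W = 31.48 + 3.1348 = 34.6148 per hr

Final: 34.6148 /hr


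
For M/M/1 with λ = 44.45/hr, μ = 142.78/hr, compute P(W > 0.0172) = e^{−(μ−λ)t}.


W ~ Exponential(μ−λ) for M/M/1.
μ − λ = 142.78 − 44.45 = 98.3300
P(W > t) = e^{−(μ−λ)t} = e^{−1.6913} = 0.184284

Final: 0.184284


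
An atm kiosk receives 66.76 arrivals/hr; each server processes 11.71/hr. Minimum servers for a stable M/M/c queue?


Stability requires cμ > λ ⇔ c > λ/μ.
λ/μ = 66.76/11.71 = 5.7011
Minimum integer c = ⌊5.7011⌋ + 1 = 6
Check: 6·11.71 = 70.26 > 66.76, while 5·11.71 = 58.55 ≤ 66.76

Final: 6 servers


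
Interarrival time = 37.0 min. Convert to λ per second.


λ = 1/(interarrival time) in consistent units.
1 second = 0.0166667 min, so λ = 0.0166667/37.0 = 0.0004505 per second

Final: 0.0004505 /sec


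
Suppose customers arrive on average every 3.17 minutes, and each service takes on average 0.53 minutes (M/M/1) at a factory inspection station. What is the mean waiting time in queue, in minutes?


λ = 60/3.17 = 18.9274 /hr
μ = 60/0.53 = 113.2075 /hr
ρ = λ/μ = 18.9274/113.2075 = 0.1672
Wq = ρ/(μ−λ) = 0.1672/(113.2075−18.9274) = 0.001773 hr
In minutes: 0.001773·60 = 0.1064 min

Final: 0.1064 min


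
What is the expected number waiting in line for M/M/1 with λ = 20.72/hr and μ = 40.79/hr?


ρ = 20.72/40.79 = 0.5080
Lq = ρ²/(1−ρ) = 0.2580/0.4920 = 0.5244

Final: 0.5244


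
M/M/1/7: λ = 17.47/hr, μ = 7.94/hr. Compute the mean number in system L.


ρ = 17.47/7.94 = 2.2003
L = ρ[1 − (K+1)ρ^K + Kρ^(K+1)] / [(1−ρ)(1−ρ^(K+1))]
Numerator: 2.2003·(1 − 8·249.635772 + 7·549.261578) = 4067.704402
Denominator: (-1.2003)·(-548.261578) = 658.051995
L = 4067.704402/658.051995 = 6.1814

Final: 6.1814


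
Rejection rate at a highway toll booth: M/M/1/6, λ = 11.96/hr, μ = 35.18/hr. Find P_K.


ρ = λ/μ = 11.96/35.18 = 0.3400
P_K = (1−ρ)ρ^K/(1−ρ^(K+1)) = (0.6600·0.001544)/(1 − 0.0005249)
= 0.001019/0.999475 = 0.001020

Final: 0.001020


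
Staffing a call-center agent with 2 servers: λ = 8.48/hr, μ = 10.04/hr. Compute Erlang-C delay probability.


a = λ/μ = 0.8446; ρ = a/2 = 0.4223
P₀ = 0.406162 (from M/M/c formula)
C(c,a) = [a^c/(c!(1−ρ))]·P₀ = [0.71339/(2·0.5777)]·0.406162
= 0.61745·0.406162 = 0.250784

Final: 0.250784


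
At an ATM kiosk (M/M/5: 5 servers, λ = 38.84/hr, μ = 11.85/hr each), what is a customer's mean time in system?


a = 3.2776; ρ = 0.6555; P₀ = 0.033924
Lq = P₀·a^c·ρ/(c!(1−ρ)²) = 0.59077
Wq = Lq/λ = 0.59077/38.84 = 0.01521 hr
W = Wq + 1/μ = 0.01521 + 0.08439 = 0.09960 hr

Final: 0.09960 hr


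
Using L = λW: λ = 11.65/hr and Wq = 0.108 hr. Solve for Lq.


Lq = λWq = 11.65·0.108 = 1.2582

Final: 1.2582


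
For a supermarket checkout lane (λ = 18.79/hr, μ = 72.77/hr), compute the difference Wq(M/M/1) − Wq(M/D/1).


ρ = 18.79/72.77 = 0.2582
Wq(M/M/1) = ρ/(μ−λ) = 0.2582/53.98 = 0.004783 hr
Wq(M/D/1) = ρ/(2(μ−λ)) = 0.002392 hr
Savings = 0.004783 − 0.002392 = 0.002392 hr

Final: 0.002392 hr


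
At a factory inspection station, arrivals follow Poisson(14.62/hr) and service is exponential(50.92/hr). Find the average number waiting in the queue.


ρ = 14.62/50.92 = 0.2871
Lq = ρ²/(1−ρ) = 0.08244/0.7129 = 0.1156

Final: 0.1156


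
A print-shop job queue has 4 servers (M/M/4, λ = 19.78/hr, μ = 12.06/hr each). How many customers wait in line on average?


a = λ/μ = 1.6401; ρ = a/4 = 0.4100
P₀ = 0.191148
Lq = P₀·a^c·ρ / (c!·(1−ρ)²) = 0.191148·7.23629·0.4100/(24·0.34806)
= 0.06790

Final: 0.06790


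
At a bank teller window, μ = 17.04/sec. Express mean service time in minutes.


Mean service time = 1/μ = 1/17.04 second = 0.05869 second
In minutes: 0.05869 × 0.0166667 = 0.0009781 min

Final: 0.0009781 min


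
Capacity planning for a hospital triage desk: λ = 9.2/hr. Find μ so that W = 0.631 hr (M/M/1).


W = 1/(μ−λ) ⇒ μ − λ = 1/W = 1/0.631 = 1.5848
μ = λ + 1/W = 9.2 + 1.5848 = 10.7848 per hr

Final: 10.7848 /hr


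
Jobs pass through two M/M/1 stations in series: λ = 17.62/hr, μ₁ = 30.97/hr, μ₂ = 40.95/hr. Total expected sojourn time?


Each node sees arrival rate λ = 17.62/hr (tandem ⇒ throughput preserved).
W₁ = 1/(μ₁−λ) = 1/(30.97−17.62) = 0.07491 hr
W₂ = 1/(μ₂−λ) = 1/(40.95−17.62) = 0.04286 hr
W_total = W₁ + W₂ = 0.07491 + 0.04286 = 0.11777 hr

Final: 0.11777 hr


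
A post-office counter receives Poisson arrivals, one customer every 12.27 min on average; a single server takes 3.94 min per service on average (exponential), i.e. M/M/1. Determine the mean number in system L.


λ = 60/12.27 = 4.8900 /hr
μ = 60/3.94 = 15.2284 /hr
ρ = λ/μ = 4.8900/15.2284 = 0.3211
L = ρ/(1−ρ) = 0.3211/0.6789 = 0.4730

Final: 0.4730


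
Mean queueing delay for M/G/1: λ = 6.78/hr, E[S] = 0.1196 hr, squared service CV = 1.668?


ρ = λ·E[S] = 6.78·0.1196 = 0.8109
E[S²] = E[S]²(1+C_s²) = 0.1196²·(1+1.668) = 0.038163
Wq = λ·E[S²]/(2(1−ρ)) = 6.78·0.038163/(2·0.1891) = 0.68411 hr

Final: 0.68411 hr


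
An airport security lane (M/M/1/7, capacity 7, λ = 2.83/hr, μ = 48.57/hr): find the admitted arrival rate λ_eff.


ρ = 0.05827; P_K = (1−ρ)ρ^7/(1−ρ^8) = 0.000000002147
λ_eff = λ(1 − P_K) = 2.83·(1 − 0.000000002147) = 2.83·1.000000 = 2.8300 /hr

Final: 2.8300 /hr


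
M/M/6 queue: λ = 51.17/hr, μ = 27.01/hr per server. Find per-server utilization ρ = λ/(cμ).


ρ = λ/(cμ) = 51.17/(6·27.01) = 51.17/162.06 = 0.3157

Final: 0.3157


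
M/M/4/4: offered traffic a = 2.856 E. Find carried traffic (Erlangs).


B(4,2.856) = 0.190017 (Erlang-B)
Carried load = a(1 − B) = 2.856·(1 − 0.190017) = 2.856·0.809983 = 2.3133 E

Final: 2.3133 Erlangs


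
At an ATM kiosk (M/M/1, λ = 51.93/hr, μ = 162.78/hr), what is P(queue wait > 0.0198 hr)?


ρ = 51.93/162.78 = 0.3190
P(Wq > t) = ρ·e^{−(μ−λ)t} = 0.3190·e^{−2.1948}
= 0.3190·0.111377 = 0.035532

Final: 0.035532


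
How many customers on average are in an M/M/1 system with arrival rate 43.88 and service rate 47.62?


ρ = λ/μ = 43.88/47.62 = 0.9215
L = ρ/(1−ρ) = 0.9215/(1 − 0.9215) = 0.9215/0.07854 = 11.7326

Final: 11.7326


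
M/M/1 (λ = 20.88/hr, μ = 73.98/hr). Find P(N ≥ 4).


ρ = 20.88/73.98 = 0.2822
P(N ≥ n) = ρ^n = 0.2822^4 = 0.006345

Final: 0.006345


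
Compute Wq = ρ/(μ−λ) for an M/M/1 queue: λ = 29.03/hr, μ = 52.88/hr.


ρ = 29.03/52.88 = 0.5490
Wq = ρ/(μ−λ) = 0.5490/(52.88 − 29.03) = 0.5490/23.85 = 0.02302 hr

Final: 0.02302 hr


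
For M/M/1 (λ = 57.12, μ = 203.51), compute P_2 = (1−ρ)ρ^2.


ρ = 57.12/203.51 = 0.2807
P_n = (1−ρ)·ρ^n = (1 − 0.2807)·0.2807^2 = 0.7193·0.078778 = 0.056667

Final: 0.056667


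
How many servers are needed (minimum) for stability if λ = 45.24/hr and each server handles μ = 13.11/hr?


Stability requires cμ > λ ⇔ c > λ/μ.
λ/μ = 45.24/13.11 = 3.4508
Minimum integer c = ⌊3.4508⌋ + 1 = 4
Check: 4·13.11 = 52.44 > 45.24, while 3·13.11 = 39.33 ≤ 45.24

Final: 4 servers


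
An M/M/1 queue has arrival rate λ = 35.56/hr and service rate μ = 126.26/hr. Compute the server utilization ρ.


ρ = λ/μ = 35.56/126.26 = 0.2816

Final: 0.2816


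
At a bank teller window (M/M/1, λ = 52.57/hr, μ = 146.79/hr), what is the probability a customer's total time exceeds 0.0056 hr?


W ~ Exponential(μ−λ) for M/M/1.
μ − λ = 146.79 − 52.57 = 94.2200
P(W > t) = e^{−(μ−λ)t} = e^{−0.5276} = 0.590000

Final: 0.590000


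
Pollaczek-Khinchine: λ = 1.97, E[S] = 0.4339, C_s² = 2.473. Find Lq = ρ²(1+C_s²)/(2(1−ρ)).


ρ = λ·E[S] = 1.97·0.4339 = 0.8548
Lq = ρ²(1+C_s²)/(2(1−ρ)) = 0.7307·(1+2.473)/(2·0.1452)
= 0.7307·3.4730/0.2904 = 8.73714

Final: 8.73714


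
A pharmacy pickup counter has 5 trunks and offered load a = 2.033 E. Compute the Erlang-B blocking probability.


B(c,a) = (a^c/c!) / Σ_{k=0}^{c} a^k/k!
a^5/5! = 0.289405
Σ terms (k=0..5): 1.00000 + 2.03300 + 2.06654 + 1.40043 + 0.71177 + 0.28940 = 7.501145
B = 0.289405/7.501145 = 0.038581

Final: 0.038581


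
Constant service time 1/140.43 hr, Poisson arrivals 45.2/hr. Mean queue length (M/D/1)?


ρ = 45.2/140.43 = 0.3219
M/D/1: Lq = ρ²/(2(1−ρ)) = 0.1036/(2·0.6781) = 0.07639

Final: 0.07639


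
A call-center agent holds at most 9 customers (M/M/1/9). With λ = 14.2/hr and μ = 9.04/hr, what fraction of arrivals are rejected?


ρ = λ/μ = 14.2/9.04 = 1.5708
P_K = (1−ρ)ρ^K/(1−ρ^(K+1)) = (-0.5708·58.220942)/(1 − 91.453249)
= -33.232307/-90.453249 = 0.367398

Final: 0.367398


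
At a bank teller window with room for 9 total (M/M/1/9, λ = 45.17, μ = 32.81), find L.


ρ = 45.17/32.81 = 1.3767
L = ρ[1 − (K+1)ρ^K + Kρ^(K+1)] / [(1−ρ)(1−ρ^(K+1))]
Numerator: 1.3767·(1 − 10·17.766208 + 9·24.458995) = 59.844223
Denominator: (-0.3767)·(-23.458995) = 8.837341
L = 59.844223/8.837341 = 6.7717

Final: 6.7717


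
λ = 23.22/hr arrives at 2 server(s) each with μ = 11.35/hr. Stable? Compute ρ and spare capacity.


Total capacity cμ = 2·11.35 = 22.70/hr
ρ = λ/(cμ) = 23.22/22.70 = 1.0229
Stable ⇔ ρ < 1: NO
Spare capacity = cμ − λ = 22.70 − 23.22 = -0.52/hr

Final: ρ = 1.0229; unstable; margin = -0.52/hr


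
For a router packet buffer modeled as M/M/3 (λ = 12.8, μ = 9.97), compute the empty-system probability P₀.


a = λ/μ = 12.8/9.97 = 1.2839; ρ = a/c = 0.4280
Σ_{k=0}^{2} a^k/k! (terms k=0..2) = 1.00000 + 1.28385 + 0.82414 = 3.10799
Tail: a^3/(3!(1−ρ)) = 2.11614/(6·0.5720) = 0.61654
P₀ = 1/(3.10799 + 0.61654) = 1/3.72453 = 0.268490

Final: 0.268490


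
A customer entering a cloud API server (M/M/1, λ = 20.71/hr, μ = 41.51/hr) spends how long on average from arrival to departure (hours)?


W = 1/(μ−λ) = 1/(41.51 − 20.71) = 1/20.80 = 0.04808 hr

Final: 0.04808 hr


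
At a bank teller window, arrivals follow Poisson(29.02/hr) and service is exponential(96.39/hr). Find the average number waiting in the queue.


ρ = 29.02/96.39 = 0.3011
Lq = ρ²/(1−ρ) = 0.09064/0.6989 = 0.1297

Final: 0.1297


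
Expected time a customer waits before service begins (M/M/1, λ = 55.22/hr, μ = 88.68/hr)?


ρ = 55.22/88.68 = 0.6227
Wq = ρ/(μ−λ) = 0.6227/(88.68 − 55.22) = 0.6227/33.46 = 0.01861 hr

Final: 0.01861 hr


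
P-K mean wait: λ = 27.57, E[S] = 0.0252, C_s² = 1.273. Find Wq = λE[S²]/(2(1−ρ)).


ρ = λ·E[S] = 27.57·0.0252 = 0.6948
E[S²] = E[S]²(1+C_s²) = 0.0252²·(1+1.273) = 0.001443
Wq = λ·E[S²]/(2(1−ρ)) = 27.57·0.001443/(2·0.3052) = 0.06519 hr

Final: 0.06519 hr


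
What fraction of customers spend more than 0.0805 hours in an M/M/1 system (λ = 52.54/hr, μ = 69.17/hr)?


W ~ Exponential(μ−λ) for M/M/1.
μ − λ = 69.17 − 52.54 = 16.6300
P(W > t) = e^{−(μ−λ)t} = e^{−1.3387} = 0.262182

Final: 0.262182


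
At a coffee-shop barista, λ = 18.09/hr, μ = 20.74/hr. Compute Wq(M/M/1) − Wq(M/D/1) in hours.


ρ = 18.09/20.74 = 0.8722
Wq(M/M/1) = ρ/(μ−λ) = 0.8722/2.65 = 0.32914 hr
Wq(M/D/1) = ρ/(2(μ−λ)) = 0.16457 hr
Savings = 0.32914 − 0.16457 = 0.16457 hr

Final: 0.16457 hr


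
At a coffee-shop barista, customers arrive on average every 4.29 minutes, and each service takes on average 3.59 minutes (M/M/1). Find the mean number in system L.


λ = 60/4.29 = 13.9860 /hr
μ = 60/3.59 = 16.7131 /hr
ρ = λ/μ = 13.9860/16.7131 = 0.8368
L = ρ/(1−ρ) = 0.8368/0.1632 = 5.1286

Final: 5.1286


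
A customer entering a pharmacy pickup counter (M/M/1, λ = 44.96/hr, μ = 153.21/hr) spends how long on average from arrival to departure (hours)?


W = 1/(μ−λ) = 1/(153.21 − 44.96) = 1/108.25 = 0.009238 hr

Final: 0.009238 hr


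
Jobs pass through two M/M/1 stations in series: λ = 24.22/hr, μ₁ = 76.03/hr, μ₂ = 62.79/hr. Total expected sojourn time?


Each node sees arrival rate λ = 24.22/hr (tandem ⇒ throughput preserved).
W₁ = 1/(μ₁−λ) = 1/(76.03−24.22) = 0.01930 hr
W₂ = 1/(μ₂−λ) = 1/(62.79−24.22) = 0.02593 hr
W_total = W₁ + W₂ = 0.01930 + 0.02593 = 0.04523 hr

Final: 0.04523 hr


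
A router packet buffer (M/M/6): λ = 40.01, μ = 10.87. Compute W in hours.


a = 3.6808; ρ = 0.6135; P₀ = 0.023821
Lq = P₀·a^c·ρ/(c!(1−ρ)²) = 0.33781
Wq = Lq/λ = 0.33781/40.01 = 0.008443 hr
W = Wq + 1/μ = 0.008443 + 0.09200 = 0.10044 hr

Final: 0.10044 hr


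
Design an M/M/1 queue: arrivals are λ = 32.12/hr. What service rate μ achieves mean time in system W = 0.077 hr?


W = 1/(μ−λ) ⇒ μ − λ = 1/W = 1/0.077 = 12.9870
μ = λ + 1/W = 32.12 + 12.9870 = 45.1070 per hr

Final: 45.1070 /hr


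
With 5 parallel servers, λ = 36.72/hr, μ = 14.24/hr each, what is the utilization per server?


ρ = λ/(cμ) = 36.72/(5·14.24) = 36.72/71.20 = 0.5157

Final: 0.5157


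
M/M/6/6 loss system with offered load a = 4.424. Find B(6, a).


B(c,a) = (a^c/c!) / Σ_{k=0}^{c} a^k/k!
a^6/6! = 10.412577
Σ terms (k=0..6): 1.00000 + 4.42400 + 9.78589 + 14.43092 + 15.96060 + 14.12194 + 10.41258 = 70.135928
B = 10.412577/70.135928 = 0.148463

Final: 0.148463


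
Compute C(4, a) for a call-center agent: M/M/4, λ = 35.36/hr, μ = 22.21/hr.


a = λ/μ = 1.5921; ρ = a/4 = 0.3980
P₀ = 0.200937 (from M/M/c formula)
C(c,a) = [a^c/(c!(1−ρ))]·P₀ = [6.42473/(24·0.6020)]·0.200937
= 0.44469·0.200937 = 0.089355

Final: 0.089355


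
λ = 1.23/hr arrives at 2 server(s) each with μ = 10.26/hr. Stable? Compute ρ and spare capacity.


Total capacity cμ = 2·10.26 = 20.52/hr
ρ = λ/(cμ) = 1.23/20.52 = 0.05994
Stable ⇔ ρ < 1: YES
Spare capacity = cμ − λ = 20.52 − 1.23 = 19.29/hr

Final: ρ = 0.05994; stable; margin = 19.29/hr


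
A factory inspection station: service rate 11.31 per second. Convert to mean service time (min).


Mean service time = 1/μ = 1/11.31 second = 0.08842 second
In minutes: 0.08842 × 0.0166667 = 0.001474 min

Final: 0.001474 min


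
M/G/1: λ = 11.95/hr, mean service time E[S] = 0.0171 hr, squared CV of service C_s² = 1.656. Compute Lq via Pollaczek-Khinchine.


ρ = λ·E[S] = 11.95·0.0171 = 0.2043
Lq = ρ²(1+C_s²)/(2(1−ρ)) = 0.04176·(1+1.656)/(2·0.7957)
= 0.04176·2.6560/1.5913 = 0.06969

Final: 0.06969


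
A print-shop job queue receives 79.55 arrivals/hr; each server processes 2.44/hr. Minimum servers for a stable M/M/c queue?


Stability requires cμ > λ ⇔ c > λ/μ.
λ/μ = 79.55/2.44 = 32.6025
Minimum integer c = ⌊32.6025⌋ + 1 = 33
Check: 33·2.44 = 80.52 > 79.55, while 32·2.44 = 78.08 ≤ 79.55

Final: 33 servers


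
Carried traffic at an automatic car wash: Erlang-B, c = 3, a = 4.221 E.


B(3,4.221) = 0.470085 (Erlang-B)
Carried load = a(1 − B) = 4.221·(1 − 0.470085) = 4.221·0.529915 = 2.2368 E

Final: 2.2368 Erlangs


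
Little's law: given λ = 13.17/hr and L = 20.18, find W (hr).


W = L/λ = 20.18/13.17 = 1.5323 hr

Final: 1.5323 hr


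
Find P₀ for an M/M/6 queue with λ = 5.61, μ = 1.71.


a = λ/μ = 5.61/1.71 = 3.2807; ρ = a/c = 0.5468
Σ_{k=0}^{5} a^k/k! (terms k=0..5) = 1.00000 + 3.28070 + 5.38150 + 5.88503 + 4.82676 + 3.16703 = 23.54103
Tail: a^6/(6!(1−ρ)) = 1246.81066/(720·0.4532) = 3.82087
P₀ = 1/(23.54103 + 3.82087) = 1/27.36190 = 0.036547

Final: 0.036547


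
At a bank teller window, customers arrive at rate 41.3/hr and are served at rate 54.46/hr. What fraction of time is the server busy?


ρ = λ/μ = 41.3/54.46 = 0.7584

Final: 0.7584


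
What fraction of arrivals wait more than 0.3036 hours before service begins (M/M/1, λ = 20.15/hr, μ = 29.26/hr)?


ρ = 20.15/29.26 = 0.6887
P(Wq > t) = ρ·e^{−(μ−λ)t} = 0.6887·e^{−2.7658}
= 0.6887·0.062926 = 0.043334

Final: 0.043334


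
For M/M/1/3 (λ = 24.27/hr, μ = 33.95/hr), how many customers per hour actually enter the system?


ρ = 0.7149; P_K = (1−ρ)ρ^3/(1−ρ^4) = 0.140987
λ_eff = λ(1 − P_K) = 24.27·(1 − 0.140987) = 24.27·0.859013 = 20.8482 /hr

Final: 20.8482 /hr


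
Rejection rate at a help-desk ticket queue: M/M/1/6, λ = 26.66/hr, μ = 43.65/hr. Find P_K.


ρ = λ/μ = 26.66/43.65 = 0.6108
P_K = (1−ρ)ρ^K/(1−ρ^(K+1)) = (0.3892·0.051911)/(1 − 0.031705)
= 0.020205/0.968295 = 0.020867

Final: 0.020867


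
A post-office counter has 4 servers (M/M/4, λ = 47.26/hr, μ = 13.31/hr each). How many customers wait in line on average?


a = λ/μ = 3.5507; ρ = a/4 = 0.8877
P₀ = 0.012940
Lq = P₀·a^c·ρ / (c!·(1−ρ)²) = 0.012940·158.95077·0.8877/(24·0.01262)
= 6.02998

Final: 6.02998


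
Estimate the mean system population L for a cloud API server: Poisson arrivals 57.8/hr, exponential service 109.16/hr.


ρ = λ/μ = 57.8/109.16 = 0.5295
L = ρ/(1−ρ) = 0.5295/(1 − 0.5295) = 0.5295/0.4705 = 1.1254

Final: 1.1254


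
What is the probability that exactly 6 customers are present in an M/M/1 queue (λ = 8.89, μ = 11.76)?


ρ = 8.89/11.76 = 0.7560
P_n = (1−ρ)·ρ^n = (1 − 0.7560)·0.7560^6 = 0.2440·0.186624 = 0.045545

Final: 0.045545


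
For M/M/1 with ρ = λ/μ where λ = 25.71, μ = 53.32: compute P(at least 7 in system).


ρ = 25.71/53.32 = 0.4822
P(N ≥ n) = ρ^n = 0.4822^7 = 0.006060

Final: 0.006060


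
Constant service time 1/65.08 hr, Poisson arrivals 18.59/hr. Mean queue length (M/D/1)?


ρ = 18.59/65.08 = 0.2856
M/D/1: Lq = ρ²/(2(1−ρ)) = 0.08160/(2·0.7144) = 0.05711

Final: 0.05711


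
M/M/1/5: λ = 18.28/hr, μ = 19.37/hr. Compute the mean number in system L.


ρ = 18.28/19.37 = 0.9437
L = ρ[1 − (K+1)ρ^K + Kρ^(K+1)] / [(1−ρ)(1−ρ^(K+1))]
Numerator: 0.9437·(1 − 6·0.748571 + 5·0.706447) = 0.038513
Denominator: (0.05627)·(0.293553) = 0.016519
L = 0.038513/0.016519 = 2.3314

Final: 2.3314


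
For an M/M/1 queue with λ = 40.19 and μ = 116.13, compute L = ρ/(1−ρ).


ρ = λ/μ = 40.19/116.13 = 0.3461
L = ρ/(1−ρ) = 0.3461/(1 − 0.3461) = 0.3461/0.6539 = 0.5292

Final: 0.5292


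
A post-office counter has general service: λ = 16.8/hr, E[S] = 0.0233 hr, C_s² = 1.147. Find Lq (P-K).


ρ = λ·E[S] = 16.8·0.0233 = 0.3914
Lq = ρ²(1+C_s²)/(2(1−ρ)) = 0.1532·(1+1.147)/(2·0.6086)
= 0.1532·2.1470/1.2171 = 0.27029

Final: 0.27029


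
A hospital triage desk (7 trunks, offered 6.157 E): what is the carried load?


B(7,6.157) = 0.195257 (Erlang-B)
Carried load = a(1 − B) = 6.157·(1 − 0.195257) = 6.157·0.804743 = 4.9548 E

Final: 4.9548 Erlangs


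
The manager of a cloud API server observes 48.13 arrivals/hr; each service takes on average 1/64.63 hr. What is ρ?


ρ = λ/μ = 48.13/64.63 = 0.7447

Final: 0.7447


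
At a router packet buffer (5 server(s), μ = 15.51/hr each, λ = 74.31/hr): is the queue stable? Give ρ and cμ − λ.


Total capacity cμ = 5·15.51 = 77.55/hr
ρ = λ/(cμ) = 74.31/77.55 = 0.9582
Stable ⇔ ρ < 1: YES
Spare capacity = cμ − λ = 77.55 − 74.31 = 3.24/hr

Final: ρ = 0.9582; stable; margin = 3.24/hr


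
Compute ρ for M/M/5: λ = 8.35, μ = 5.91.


ρ = λ/(cμ) = 8.35/(5·5.91) = 8.35/29.55 = 0.2826

Final: 0.2826


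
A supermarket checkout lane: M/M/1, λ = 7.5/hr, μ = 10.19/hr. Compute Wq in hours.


ρ = 7.5/10.19 = 0.7360
Wq = ρ/(μ−λ) = 0.7360/(10.19 − 7.5) = 0.7360/2.69 = 0.2736 hr

Final: 0.2736 hr


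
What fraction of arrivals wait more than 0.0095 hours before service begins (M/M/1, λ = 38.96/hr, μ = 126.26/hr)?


ρ = 38.96/126.26 = 0.3086
P(Wq > t) = ρ·e^{−(μ−λ)t} = 0.3086·e^{−0.8294}
= 0.3086·0.436333 = 0.134639

Final: 0.134639


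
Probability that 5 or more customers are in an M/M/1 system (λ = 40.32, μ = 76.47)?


ρ = 40.32/76.47 = 0.5273
P(N ≥ n) = ρ^n = 0.5273^5 = 0.040752

Final: 0.040752


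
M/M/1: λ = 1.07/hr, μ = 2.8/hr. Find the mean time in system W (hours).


W = 1/(μ−λ) = 1/(2.8 − 1.07) = 1/1.73 = 0.5780 hr

Final: 0.5780 hr


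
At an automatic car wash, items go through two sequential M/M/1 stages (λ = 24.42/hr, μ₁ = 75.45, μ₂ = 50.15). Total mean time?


Each node sees arrival rate λ = 24.42/hr (tandem ⇒ throughput preserved).
W₁ = 1/(μ₁−λ) = 1/(75.45−24.42) = 0.01960 hr
W₂ = 1/(μ₂−λ) = 1/(50.15−24.42) = 0.03887 hr
W_total = W₁ + W₂ = 0.01960 + 0.03887 = 0.05846 hr

Final: 0.05846 hr
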